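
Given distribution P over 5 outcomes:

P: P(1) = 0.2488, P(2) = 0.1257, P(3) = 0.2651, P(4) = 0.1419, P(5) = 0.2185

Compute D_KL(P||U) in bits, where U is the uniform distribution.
0.0596 bits

U(i) = 1/5 for all i

D_KL(P||U) = Σ P(x) log₂(P(x) / (1/5))
           = Σ P(x) log₂(P(x)) + log₂(5)
           = log₂(5) - H(P)

H(P) = -Σ P(x) log₂(P(x)):
  -P(1)·log₂(P(1)) = -(0.2488)·log₂(0.2488) = 0.49933
  -P(2)·log₂(P(2)) = -(0.1257)·log₂(0.1257) = 0.37609
  -P(3)·log₂(P(3)) = -(0.2651)·log₂(0.2651) = 0.50777
  -P(4)·log₂(P(4)) = -(0.1419)·log₂(0.1419) = 0.39974
  -P(5)·log₂(P(5)) = -(0.2185)·log₂(0.2185) = 0.47945
H(P) = 0.49933 + 0.37609 + 0.50777 + 0.39974 + 0.47945 = 2.26238 bits

log₂(5) = 2.32193 bits

D_KL(P||U) = 2.32193 - 2.26238 = 0.05955 ≈ 0.0596 bits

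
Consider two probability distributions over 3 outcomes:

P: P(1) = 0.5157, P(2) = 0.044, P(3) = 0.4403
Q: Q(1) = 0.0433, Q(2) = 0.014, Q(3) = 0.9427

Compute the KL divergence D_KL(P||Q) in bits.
1.4323 bits

D_KL(P||Q) = Σ P(x) log₂(P(x)/Q(x))

Computing term by term:
  P(1)·log₂(P(1)/Q(1)) = 0.5157·log₂(0.5157/0.0433) = 1.84316
  P(2)·log₂(P(2)/Q(2)) = 0.044·log₂(0.044/0.014) = 0.07269
  P(3)·log₂(P(3)/Q(3)) = 0.4403·log₂(0.4403/0.9427) = -0.48359

D_KL(P||Q) = 1.84316 + 0.07269 - 0.48359 = 1.43226 ≈ 1.4323 bits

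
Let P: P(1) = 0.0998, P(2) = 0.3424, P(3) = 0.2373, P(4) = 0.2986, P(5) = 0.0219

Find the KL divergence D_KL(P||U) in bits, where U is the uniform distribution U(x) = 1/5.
0.3268 bits

U(i) = 1/5 for all i

D_KL(P||U) = Σ P(x) log₂(P(x) / (1/5))
           = Σ P(x) log₂(P(x)) + log₂(5)
           = log₂(5) - H(P)

H(P) = -Σ P(x) log₂(P(x)):
  -P(1)·log₂(P(1)) = -(0.0998)·log₂(0.0998) = 0.33182
  -P(2)·log₂(P(2)) = -(0.3424)·log₂(0.3424) = 0.52943
  -P(3)·log₂(P(3)) = -(0.2373)·log₂(0.2373) = 0.49245
  -P(4)·log₂(P(4)) = -(0.2986)·log₂(0.2986) = 0.52067
  -P(5)·log₂(P(5)) = -(0.0219)·log₂(0.0219) = 0.12073
H(P) = 0.33182 + 0.52943 + 0.49245 + 0.52067 + 0.12073 = 1.99510 bits

log₂(5) = 2.32193 bits

D_KL(P||U) = 2.32193 - 1.99510 = 0.32683 ≈ 0.3268 bits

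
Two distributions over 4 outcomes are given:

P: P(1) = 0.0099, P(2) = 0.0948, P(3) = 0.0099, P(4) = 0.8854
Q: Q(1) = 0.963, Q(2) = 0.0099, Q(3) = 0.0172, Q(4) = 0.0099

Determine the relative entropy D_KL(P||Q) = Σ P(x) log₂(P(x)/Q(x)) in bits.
5.9756 bits

D_KL(P||Q) = Σ P(x) log₂(P(x)/Q(x))

Computing term by term:
  P(1)·log₂(P(1)/Q(1)) = 0.0099·log₂(0.0099/0.963) = -0.06538
  P(2)·log₂(P(2)/Q(2)) = 0.0948·log₂(0.0948/0.0099) = 0.30899
  P(3)·log₂(P(3)/Q(3)) = 0.0099·log₂(0.0099/0.0172) = -0.00789
  P(4)·log₂(P(4)/Q(4)) = 0.8854·log₂(0.8854/0.0099) = 5.73983

D_KL(P||Q) = -0.06538 + 0.30899 - 0.00789 + 5.73983 = 5.97555 ≈ 5.9756 bits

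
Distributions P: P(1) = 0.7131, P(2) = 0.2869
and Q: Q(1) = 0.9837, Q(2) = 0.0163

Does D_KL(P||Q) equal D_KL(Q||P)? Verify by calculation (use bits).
D_KL(P||Q) = 0.8561 bits, D_KL(Q||P) = 0.3891 bits. No — D_KL(P||Q) ≠ D_KL(Q||P) for this pair.

D_KL(P||Q) = Σ P(x) log₂(P(x)/Q(x))

Computing term by term:
  P(1)·log₂(P(1)/Q(1)) = 0.7131·log₂(0.7131/0.9837) = -0.33096
  P(2)·log₂(P(2)/Q(2)) = 0.2869·log₂(0.2869/0.0163) = 1.18708

D_KL(P||Q) = -0.33096 + 1.18708 = 0.85612 ≈ 0.8561 bits

D_KL(Q||P) = Σ Q(x) log₂(Q(x)/P(x))

Computing term by term:
  Q(1)·log₂(Q(1)/P(1)) = 0.9837·log₂(0.9837/0.7131) = 0.45655
  Q(2)·log₂(Q(2)/P(2)) = 0.0163·log₂(0.0163/0.2869) = -0.06744

D_KL(Q||P) = 0.45655 - 0.06744 = 0.38911 ≈ 0.3891 bits

These are NOT equal (difference: 0.4670 bits). KL divergence is asymmetric: D_KL(P||Q) ≠ D_KL(Q||P) in general.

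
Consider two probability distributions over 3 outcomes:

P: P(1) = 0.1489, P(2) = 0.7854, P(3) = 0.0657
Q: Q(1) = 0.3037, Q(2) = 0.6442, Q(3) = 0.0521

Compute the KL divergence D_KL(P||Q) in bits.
0.0934 bits

D_KL(P||Q) = Σ P(x) log₂(P(x)/Q(x))

Computing term by term:
  P(1)·log₂(P(1)/Q(1)) = 0.1489·log₂(0.1489/0.3037) = -0.15311
  P(2)·log₂(P(2)/Q(2)) = 0.7854·log₂(0.7854/0.6442) = 0.22456
  P(3)·log₂(P(3)/Q(3)) = 0.0657·log₂(0.0657/0.0521) = 0.02198

D_KL(P||Q) = -0.15311 + 0.22456 + 0.02198 = 0.09343 ≈ 0.0934 bits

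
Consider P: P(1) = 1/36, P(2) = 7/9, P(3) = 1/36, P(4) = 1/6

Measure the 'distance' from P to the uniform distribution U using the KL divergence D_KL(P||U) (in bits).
1.0000 bits

U(i) = 1/4 for all i

D_KL(P||U) = Σ P(x) log₂(P(x) / (1/4))
           = Σ P(x) log₂(P(x)) + log₂(4)
           = log₂(4) - H(P)

H(P) = -Σ P(x) log₂(P(x)):
  -P(1)·log₂(P(1)) = -(1/36)·log₂(1/36) = 0.14361
  -P(2)·log₂(P(2)) = -(7/9)·log₂(7/9) = 0.28200
  -P(3)·log₂(P(3)) = -(1/36)·log₂(1/36) = 0.14361
  -P(4)·log₂(P(4)) = -(1/6)·log₂(1/6) = 0.43083
H(P) = 0.14361 + 0.28200 + 0.14361 + 0.43083 = 1.00005 bits

log₂(4) = 2.00000 bits

D_KL(P||U) = 2.00000 - 1.00005 = 0.99995 ≈ 1.0000 bits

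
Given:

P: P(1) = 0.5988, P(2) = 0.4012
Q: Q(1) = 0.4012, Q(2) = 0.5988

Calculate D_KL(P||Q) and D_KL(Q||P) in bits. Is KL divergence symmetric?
D_KL(P||Q) = 0.1142 bits, D_KL(Q||P) = 0.1142 bits. The two values coincide for this particular pair, but no — KL divergence is not symmetric in general.

D_KL(P||Q) = Σ P(x) log₂(P(x)/Q(x))

Computing term by term:
  P(1)·log₂(P(1)/Q(1)) = 0.5988·log₂(0.5988/0.4012) = 0.34596
  P(2)·log₂(P(2)/Q(2)) = 0.4012·log₂(0.4012/0.5988) = -0.23179

D_KL(P||Q) = 0.34596 - 0.23179 = 0.11417 ≈ 0.1142 bits

D_KL(Q||P) = Σ Q(x) log₂(Q(x)/P(x))

Computing term by term:
  Q(1)·log₂(Q(1)/P(1)) = 0.4012·log₂(0.4012/0.5988) = -0.23179
  Q(2)·log₂(Q(2)/P(2)) = 0.5988·log₂(0.5988/0.4012) = 0.34596

D_KL(Q||P) = -0.23179 + 0.34596 = 0.11417 ≈ 0.1142 bits

These ARE equal here. Q is P with outcomes relabeled (Q(1) = P(2), Q(2) = P(1)) by a relabeling that is its own inverse, so the two sums contain exactly the same terms in a different order. This is a special case — KL divergence is not symmetric in general: D_KL(P||Q) ≠ D_KL(Q||P) for most P, Q.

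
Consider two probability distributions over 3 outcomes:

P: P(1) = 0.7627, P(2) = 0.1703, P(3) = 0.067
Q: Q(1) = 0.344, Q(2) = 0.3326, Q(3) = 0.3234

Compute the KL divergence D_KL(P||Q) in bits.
0.5595 bits

D_KL(P||Q) = Σ P(x) log₂(P(x)/Q(x))

Computing term by term:
  P(1)·log₂(P(1)/Q(1)) = 0.7627·log₂(0.7627/0.344) = 0.87612
  P(2)·log₂(P(2)/Q(2)) = 0.1703·log₂(0.1703/0.3326) = -0.16446
  P(3)·log₂(P(3)/Q(3)) = 0.067·log₂(0.067/0.3234) = -0.15216

D_KL(P||Q) = 0.87612 - 0.16446 - 0.15216 = 0.55950 ≈ 0.5595 bits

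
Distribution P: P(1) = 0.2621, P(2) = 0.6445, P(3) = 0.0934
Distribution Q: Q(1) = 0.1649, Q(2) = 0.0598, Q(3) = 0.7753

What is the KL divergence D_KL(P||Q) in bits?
2.1007 bits

D_KL(P||Q) = Σ P(x) log₂(P(x)/Q(x))

Computing term by term:
  P(1)·log₂(P(1)/Q(1)) = 0.2621·log₂(0.2621/0.1649) = 0.17522
  P(2)·log₂(P(2)/Q(2)) = 0.6445·log₂(0.6445/0.0598) = 2.21061
  P(3)·log₂(P(3)/Q(3)) = 0.0934·log₂(0.0934/0.7753) = -0.28517

D_KL(P||Q) = 0.17522 + 2.21061 - 0.28517 = 2.10066 ≈ 2.1007 bits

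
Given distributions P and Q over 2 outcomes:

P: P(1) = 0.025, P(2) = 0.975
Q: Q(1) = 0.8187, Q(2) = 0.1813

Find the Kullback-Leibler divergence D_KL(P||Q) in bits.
2.2405 bits

D_KL(P||Q) = Σ P(x) log₂(P(x)/Q(x))

Computing term by term:
  P(1)·log₂(P(1)/Q(1)) = 0.025·log₂(0.025/0.8187) = -0.12583
  P(2)·log₂(P(2)/Q(2)) = 0.975·log₂(0.975/0.1813) = 2.36635

D_KL(P||Q) = -0.12583 + 2.36635 = 2.24052 ≈ 2.2405 bits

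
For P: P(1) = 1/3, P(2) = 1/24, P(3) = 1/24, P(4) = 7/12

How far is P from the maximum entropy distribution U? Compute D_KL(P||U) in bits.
0.6360 bits

U(i) = 1/4 for all i

D_KL(P||U) = Σ P(x) log₂(P(x) / (1/4))
           = Σ P(x) log₂(P(x)) + log₂(4)
           = log₂(4) - H(P)

H(P) = -Σ P(x) log₂(P(x)):
  -P(1)·log₂(P(1)) = -(1/3)·log₂(1/3) = 0.52832
  -P(2)·log₂(P(2)) = -(1/24)·log₂(1/24) = 0.19104
  -P(3)·log₂(P(3)) = -(1/24)·log₂(1/24) = 0.19104
  -P(4)·log₂(P(4)) = -(7/12)·log₂(7/12) = 0.45360
H(P) = 0.52832 + 0.19104 + 0.19104 + 0.45360 = 1.36400 bits

log₂(4) = 2.00000 bits

D_KL(P||U) = 2.00000 - 1.36400 = 0.63600 ≈ 0.6360 bits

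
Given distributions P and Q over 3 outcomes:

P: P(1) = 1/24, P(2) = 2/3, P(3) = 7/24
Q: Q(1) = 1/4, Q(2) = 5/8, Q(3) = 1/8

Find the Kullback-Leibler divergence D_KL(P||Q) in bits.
0.3109 bits

D_KL(P||Q) = Σ P(x) log₂(P(x)/Q(x))

Computing term by term:
  P(1)·log₂(P(1)/Q(1)) = (1/24)·log₂((1/24)/(1/4)) = -0.10771
  P(2)·log₂(P(2)/Q(2)) = (2/3)·log₂((2/3)/(5/8)) = 0.06207
  P(3)·log₂(P(3)/Q(3)) = (7/24)·log₂((7/24)/(1/8)) = 0.35653

D_KL(P||Q) = -0.10771 + 0.06207 + 0.35653 = 0.31089 ≈ 0.3109 bits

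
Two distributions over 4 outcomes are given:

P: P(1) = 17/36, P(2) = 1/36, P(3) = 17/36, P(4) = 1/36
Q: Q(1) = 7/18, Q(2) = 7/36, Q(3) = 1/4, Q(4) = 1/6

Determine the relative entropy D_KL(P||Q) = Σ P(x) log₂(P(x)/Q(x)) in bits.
0.4158 bits

D_KL(P||Q) = Σ P(x) log₂(P(x)/Q(x))

Computing term by term:
  P(1)·log₂(P(1)/Q(1)) = (17/36)·log₂((17/36)/(7/18)) = 0.13227
  P(2)·log₂(P(2)/Q(2)) = (1/36)·log₂((1/36)/(7/36)) = -0.07798
  P(3)·log₂(P(3)/Q(3)) = (17/36)·log₂((17/36)/(1/4)) = 0.43328
  P(4)·log₂(P(4)/Q(4)) = (1/36)·log₂((1/36)/(1/6)) = -0.07180

D_KL(P||Q) = 0.13227 - 0.07798 + 0.43328 - 0.07180 = 0.41577 ≈ 0.4158 bits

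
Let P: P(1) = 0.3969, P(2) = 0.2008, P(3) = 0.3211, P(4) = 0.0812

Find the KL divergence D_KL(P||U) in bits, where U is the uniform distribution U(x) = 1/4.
0.1854 bits

U(i) = 1/4 for all i

D_KL(P||U) = Σ P(x) log₂(P(x) / (1/4))
           = Σ P(x) log₂(P(x)) + log₂(4)
           = log₂(4) - H(P)

H(P) = -Σ P(x) log₂(P(x)):
  -P(1)·log₂(P(1)) = -(0.3969)·log₂(0.3969) = 0.52913
  -P(2)·log₂(P(2)) = -(0.2008)·log₂(0.2008) = 0.46509
  -P(3)·log₂(P(3)) = -(0.3211)·log₂(0.3211) = 0.52625
  -P(4)·log₂(P(4)) = -(0.0812)·log₂(0.0812) = 0.29414
H(P) = 0.52913 + 0.46509 + 0.52625 + 0.29414 = 1.81461 bits

log₂(4) = 2.00000 bits

D_KL(P||U) = 2.00000 - 1.81461 = 0.18539 ≈ 0.1854 bits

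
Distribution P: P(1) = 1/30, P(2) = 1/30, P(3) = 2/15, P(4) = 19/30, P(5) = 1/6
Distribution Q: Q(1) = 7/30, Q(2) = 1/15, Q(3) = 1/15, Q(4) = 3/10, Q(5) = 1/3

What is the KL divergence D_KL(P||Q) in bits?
0.5225 bits

D_KL(P||Q) = Σ P(x) log₂(P(x)/Q(x))

Computing term by term:
  P(1)·log₂(P(1)/Q(1)) = (1/30)·log₂((1/30)/(7/30)) = -0.09358
  P(2)·log₂(P(2)/Q(2)) = (1/30)·log₂((1/30)/(1/15)) = -0.03333
  P(3)·log₂(P(3)/Q(3)) = (2/15)·log₂((2/15)/(1/15)) = 0.13333
  P(4)·log₂(P(4)/Q(4)) = (19/30)·log₂((19/30)/(3/10)) = 0.68273
  P(5)·log₂(P(5)/Q(5)) = (1/6)·log₂((1/6)/(1/3)) = -0.16667

D_KL(P||Q) = -0.09358 - 0.03333 + 0.13333 + 0.68273 - 0.16667 = 0.52248 ≈ 0.5225 bits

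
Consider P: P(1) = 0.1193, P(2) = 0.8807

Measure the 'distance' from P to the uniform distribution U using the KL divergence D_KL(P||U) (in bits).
0.4727 bits

U(i) = 1/2 for all i

D_KL(P||U) = Σ P(x) log₂(P(x) / (1/2))
           = Σ P(x) log₂(P(x)) + log₂(2)
           = log₂(2) - H(P)

H(P) = -Σ P(x) log₂(P(x)):
  -P(1)·log₂(P(1)) = -(0.1193)·log₂(0.1193) = 0.36593
  -P(2)·log₂(P(2)) = -(0.8807)·log₂(0.8807) = 0.16141
H(P) = 0.36593 + 0.16141 = 0.52734 bits

log₂(2) = 1.00000 bits

D_KL(P||U) = 1.00000 - 0.52734 = 0.47266 ≈ 0.4727 bits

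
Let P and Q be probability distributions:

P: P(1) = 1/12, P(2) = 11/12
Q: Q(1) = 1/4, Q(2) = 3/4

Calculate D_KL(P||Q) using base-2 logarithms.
0.1333 bits

D_KL(P||Q) = Σ P(x) log₂(P(x)/Q(x))

Computing term by term:
  P(1)·log₂(P(1)/Q(1)) = (1/12)·log₂((1/12)/(1/4)) = -0.13208
  P(2)·log₂(P(2)/Q(2)) = (11/12)·log₂((11/12)/(3/4)) = 0.26538

D_KL(P||Q) = -0.13208 + 0.26538 = 0.13330 ≈ 0.1333 bits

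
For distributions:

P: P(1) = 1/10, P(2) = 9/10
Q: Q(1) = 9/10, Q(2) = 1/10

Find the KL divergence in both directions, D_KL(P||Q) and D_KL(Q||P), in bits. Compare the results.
D_KL(P||Q) = 2.5359 bits, D_KL(Q||P) = 2.5359 bits. The two directions give exactly the same value for this pair.

D_KL(P||Q) = Σ P(x) log₂(P(x)/Q(x))

Computing term by term:
  P(1)·log₂(P(1)/Q(1)) = (1/10)·log₂((1/10)/(9/10)) = -0.31699
  P(2)·log₂(P(2)/Q(2)) = (9/10)·log₂((9/10)/(1/10)) = 2.85293

D_KL(P||Q) = -0.31699 + 2.85293 = 2.53594 ≈ 2.5359 bits

D_KL(Q||P) = Σ Q(x) log₂(Q(x)/P(x))

Computing term by term:
  Q(1)·log₂(Q(1)/P(1)) = (9/10)·log₂((9/10)/(1/10)) = 2.85293
  Q(2)·log₂(Q(2)/P(2)) = (1/10)·log₂((1/10)/(9/10)) = -0.31699

D_KL(Q||P) = 2.85293 - 0.31699 = 2.53594 ≈ 2.5359 bits

These ARE equal here. Q is P with outcomes relabeled (Q(1) = P(2), Q(2) = P(1)) by a relabeling that is its own inverse, so the two sums contain exactly the same terms in a different order. This is a special case — KL divergence is not symmetric in general: D_KL(P||Q) ≠ D_KL(Q||P) for most P, Q.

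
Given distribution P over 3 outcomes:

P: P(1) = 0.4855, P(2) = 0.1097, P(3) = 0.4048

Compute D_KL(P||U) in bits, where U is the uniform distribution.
0.2009 bits

U(i) = 1/3 for all i

D_KL(P||U) = Σ P(x) log₂(P(x) / (1/3))
           = Σ P(x) log₂(P(x)) + log₂(3)
           = log₂(3) - H(P)

H(P) = -Σ P(x) log₂(P(x)):
  -P(1)·log₂(P(1)) = -(0.4855)·log₂(0.4855) = 0.50611
  -P(2)·log₂(P(2)) = -(0.1097)·log₂(0.1097) = 0.34976
  -P(3)·log₂(P(3)) = -(0.4048)·log₂(0.4048) = 0.52815
H(P) = 0.50611 + 0.34976 + 0.52815 = 1.38402 bits

log₂(3) = 1.58496 bits

D_KL(P||U) = 1.58496 - 1.38402 = 0.20094 ≈ 0.2009 bits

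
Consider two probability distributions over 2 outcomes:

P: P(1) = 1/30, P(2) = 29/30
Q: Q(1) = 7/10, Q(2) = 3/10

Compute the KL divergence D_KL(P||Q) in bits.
1.4854 bits

D_KL(P||Q) = Σ P(x) log₂(P(x)/Q(x))

Computing term by term:
  P(1)·log₂(P(1)/Q(1)) = (1/30)·log₂((1/30)/(7/10)) = -0.14641
  P(2)·log₂(P(2)/Q(2)) = (29/30)·log₂((29/30)/(3/10)) = 1.63179

D_KL(P||Q) = -0.14641 + 1.63179 = 1.48538 ≈ 1.4854 bits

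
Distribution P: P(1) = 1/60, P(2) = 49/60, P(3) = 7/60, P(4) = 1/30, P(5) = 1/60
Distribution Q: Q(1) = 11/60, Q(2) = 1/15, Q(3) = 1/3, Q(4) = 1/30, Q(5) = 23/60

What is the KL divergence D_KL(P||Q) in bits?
2.6423 bits

D_KL(P||Q) = Σ P(x) log₂(P(x)/Q(x))

Computing term by term:
  P(1)·log₂(P(1)/Q(1)) = (1/60)·log₂((1/60)/(11/60)) = -0.05766
  P(2)·log₂(P(2)/Q(2)) = (49/60)·log₂((49/60)/(1/15)) = 2.95201
  P(3)·log₂(P(3)/Q(3)) = (7/60)·log₂((7/60)/(1/3)) = -0.17670
  P(4)·log₂(P(4)/Q(4)) = (1/30)·log₂((1/30)/(1/30)) = 0.00000
  P(5)·log₂(P(5)/Q(5)) = (1/60)·log₂((1/60)/(23/60)) = -0.07539

D_KL(P||Q) = -0.05766 + 2.95201 - 0.17670 + 0.00000 - 0.07539 = 2.64226 ≈ 2.6423 bits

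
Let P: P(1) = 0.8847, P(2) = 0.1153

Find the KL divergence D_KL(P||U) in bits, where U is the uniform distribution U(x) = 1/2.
0.4843 bits

U(i) = 1/2 for all i

D_KL(P||U) = Σ P(x) log₂(P(x) / (1/2))
           = Σ P(x) log₂(P(x)) + log₂(2)
           = log₂(2) - H(P)

H(P) = -Σ P(x) log₂(P(x)):
  -P(1)·log₂(P(1)) = -(0.8847)·log₂(0.8847) = 0.15636
  -P(2)·log₂(P(2)) = -(0.1153)·log₂(0.1153) = 0.35934
H(P) = 0.15636 + 0.35934 = 0.51570 bits

log₂(2) = 1.00000 bits

D_KL(P||U) = 1.00000 - 0.51570 = 0.48430 ≈ 0.4843 bits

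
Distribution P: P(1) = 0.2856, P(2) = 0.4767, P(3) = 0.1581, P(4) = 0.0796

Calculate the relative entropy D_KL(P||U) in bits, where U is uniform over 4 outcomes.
0.2628 bits

U(i) = 1/4 for all i

D_KL(P||U) = Σ P(x) log₂(P(x) / (1/4))
           = Σ P(x) log₂(P(x)) + log₂(4)
           = log₂(4) - H(P)

H(P) = -Σ P(x) log₂(P(x)):
  -P(1)·log₂(P(1)) = -(0.2856)·log₂(0.2856) = 0.51635
  -P(2)·log₂(P(2)) = -(0.4767)·log₂(0.4767) = 0.50952
  -P(3)·log₂(P(3)) = -(0.1581)·log₂(0.1581) = 0.42072
  -P(4)·log₂(P(4)) = -(0.0796)·log₂(0.0796) = 0.29063
H(P) = 0.51635 + 0.50952 + 0.42072 + 0.29063 = 1.73722 bits

log₂(4) = 2.00000 bits

D_KL(P||U) = 2.00000 - 1.73722 = 0.26278 ≈ 0.2628 bits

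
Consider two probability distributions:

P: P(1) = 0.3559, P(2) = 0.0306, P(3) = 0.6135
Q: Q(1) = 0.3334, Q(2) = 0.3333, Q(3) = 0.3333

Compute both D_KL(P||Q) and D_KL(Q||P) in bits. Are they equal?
D_KL(P||Q) = 0.4681 bits, D_KL(Q||P) = 0.8235 bits. No, they are not equal.

D_KL(P||Q) = Σ P(x) log₂(P(x)/Q(x))

Computing term by term:
  P(1)·log₂(P(1)/Q(1)) = 0.3559·log₂(0.3559/0.3334) = 0.03353
  P(2)·log₂(P(2)/Q(2)) = 0.0306·log₂(0.0306/0.3333) = -0.10542
  P(3)·log₂(P(3)/Q(3)) = 0.6135·log₂(0.6135/0.3333) = 0.54003

D_KL(P||Q) = 0.03353 - 0.10542 + 0.54003 = 0.46814 ≈ 0.4681 bits

D_KL(Q||P) = Σ Q(x) log₂(Q(x)/P(x))

Computing term by term:
  Q(1)·log₂(Q(1)/P(1)) = 0.3334·log₂(0.3334/0.3559) = -0.03141
  Q(2)·log₂(Q(2)/P(2)) = 0.3333·log₂(0.3333/0.0306) = 1.14829
  Q(3)·log₂(Q(3)/P(3)) = 0.3333·log₂(0.3333/0.6135) = -0.29338

D_KL(Q||P) = -0.03141 + 1.14829 - 0.29338 = 0.82350 ≈ 0.8235 bits

These are NOT equal (difference: 0.3554 bits). KL divergence is asymmetric: D_KL(P||Q) ≠ D_KL(Q||P) in general.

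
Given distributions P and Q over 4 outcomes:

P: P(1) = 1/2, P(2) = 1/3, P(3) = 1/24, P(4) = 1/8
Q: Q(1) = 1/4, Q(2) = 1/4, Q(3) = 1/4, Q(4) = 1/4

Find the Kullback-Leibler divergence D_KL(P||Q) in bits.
0.4056 bits

D_KL(P||Q) = Σ P(x) log₂(P(x)/Q(x))

Computing term by term:
  P(1)·log₂(P(1)/Q(1)) = (1/2)·log₂((1/2)/(1/4)) = 0.50000
  P(2)·log₂(P(2)/Q(2)) = (1/3)·log₂((1/3)/(1/4)) = 0.13835
  P(3)·log₂(P(3)/Q(3)) = (1/24)·log₂((1/24)/(1/4)) = -0.10771
  P(4)·log₂(P(4)/Q(4)) = (1/8)·log₂((1/8)/(1/4)) = -0.12500

D_KL(P||Q) = 0.50000 + 0.13835 - 0.10771 - 0.12500 = 0.40564 ≈ 0.4056 bits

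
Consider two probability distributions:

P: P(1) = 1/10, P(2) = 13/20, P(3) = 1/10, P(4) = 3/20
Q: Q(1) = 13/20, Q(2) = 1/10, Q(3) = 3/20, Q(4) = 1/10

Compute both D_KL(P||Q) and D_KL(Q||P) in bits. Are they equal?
D_KL(P||Q) = 1.5145 bits, D_KL(Q||P) = 1.5145 bits. Yes, in this case they are equal (although KL divergence is not symmetric in general).

D_KL(P||Q) = Σ P(x) log₂(P(x)/Q(x))

Computing term by term:
  P(1)·log₂(P(1)/Q(1)) = (1/10)·log₂((1/10)/(13/20)) = -0.27004
  P(2)·log₂(P(2)/Q(2)) = (13/20)·log₂((13/20)/(1/10)) = 1.75529
  P(3)·log₂(P(3)/Q(3)) = (1/10)·log₂((1/10)/(3/20)) = -0.05850
  P(4)·log₂(P(4)/Q(4)) = (3/20)·log₂((3/20)/(1/10)) = 0.08774

D_KL(P||Q) = -0.27004 + 1.75529 - 0.05850 + 0.08774 = 1.51449 ≈ 1.5145 bits

D_KL(Q||P) = Σ Q(x) log₂(Q(x)/P(x))

Computing term by term:
  Q(1)·log₂(Q(1)/P(1)) = (13/20)·log₂((13/20)/(1/10)) = 1.75529
  Q(2)·log₂(Q(2)/P(2)) = (1/10)·log₂((1/10)/(13/20)) = -0.27004
  Q(3)·log₂(Q(3)/P(3)) = (3/20)·log₂((3/20)/(1/10)) = 0.08774
  Q(4)·log₂(Q(4)/P(4)) = (1/10)·log₂((1/10)/(3/20)) = -0.05850

D_KL(Q||P) = 1.75529 - 0.27004 + 0.08774 - 0.05850 = 1.51449 ≈ 1.5145 bits

These ARE equal here. Q is P with outcomes relabeled (Q(1) = P(2), Q(2) = P(1), Q(3) = P(4), Q(4) = P(3)) by a relabeling that is its own inverse, so the two sums contain exactly the same terms in a different order. This is a special case — KL divergence is not symmetric in general: D_KL(P||Q) ≠ D_KL(Q||P) for most P, Q.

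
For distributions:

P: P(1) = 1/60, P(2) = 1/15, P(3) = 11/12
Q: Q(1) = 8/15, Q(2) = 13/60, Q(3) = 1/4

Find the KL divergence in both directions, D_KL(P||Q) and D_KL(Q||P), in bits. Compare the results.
D_KL(P||Q) = 1.5216 bits, D_KL(Q||P) = 2.5665 bits. D_KL(Q||P) is larger than D_KL(P||Q) by 1.0449 bits; the two directions differ.

D_KL(P||Q) = Σ P(x) log₂(P(x)/Q(x))

Computing term by term:
  P(1)·log₂(P(1)/Q(1)) = (1/60)·log₂((1/60)/(8/15)) = -0.08333
  P(2)·log₂(P(2)/Q(2)) = (1/15)·log₂((1/15)/(13/60)) = -0.11336
  P(3)·log₂(P(3)/Q(3)) = (11/12)·log₂((11/12)/(1/4)) = 1.71826

D_KL(P||Q) = -0.08333 - 0.11336 + 1.71826 = 1.52157 ≈ 1.5216 bits

D_KL(Q||P) = Σ Q(x) log₂(Q(x)/P(x))

Computing term by term:
  Q(1)·log₂(Q(1)/P(1)) = (8/15)·log₂((8/15)/(1/60)) = 2.66667
  Q(2)·log₂(Q(2)/P(2)) = (13/60)·log₂((13/60)/(1/15)) = 0.36843
  Q(3)·log₂(Q(3)/P(3)) = (1/4)·log₂((1/4)/(11/12)) = -0.46862

D_KL(Q||P) = 2.66667 + 0.36843 - 0.46862 = 2.56648 ≈ 2.5665 bits

These are NOT equal (difference: 1.0449 bits). KL divergence is asymmetric: D_KL(P||Q) ≠ D_KL(Q||P) in general.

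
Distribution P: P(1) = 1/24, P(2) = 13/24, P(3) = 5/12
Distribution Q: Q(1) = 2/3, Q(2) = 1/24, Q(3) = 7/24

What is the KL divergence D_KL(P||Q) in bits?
2.0521 bits

D_KL(P||Q) = Σ P(x) log₂(P(x)/Q(x))

Computing term by term:
  P(1)·log₂(P(1)/Q(1)) = (1/24)·log₂((1/24)/(2/3)) = -0.16667
  P(2)·log₂(P(2)/Q(2)) = (13/24)·log₂((13/24)/(1/24)) = 2.00440
  P(3)·log₂(P(3)/Q(3)) = (5/12)·log₂((5/12)/(7/24)) = 0.21441

D_KL(P||Q) = -0.16667 + 2.00440 + 0.21441 = 2.05214 ≈ 2.0521 bits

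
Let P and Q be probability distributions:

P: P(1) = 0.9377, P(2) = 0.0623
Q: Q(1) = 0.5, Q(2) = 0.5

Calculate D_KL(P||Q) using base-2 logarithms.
0.6635 bits

D_KL(P||Q) = Σ P(x) log₂(P(x)/Q(x))

Computing term by term:
  P(1)·log₂(P(1)/Q(1)) = 0.9377·log₂(0.9377/0.5) = 0.85068
  P(2)·log₂(P(2)/Q(2)) = 0.0623·log₂(0.0623/0.5) = -0.18719

D_KL(P||Q) = 0.85068 - 0.18719 = 0.66349 ≈ 0.6635 bits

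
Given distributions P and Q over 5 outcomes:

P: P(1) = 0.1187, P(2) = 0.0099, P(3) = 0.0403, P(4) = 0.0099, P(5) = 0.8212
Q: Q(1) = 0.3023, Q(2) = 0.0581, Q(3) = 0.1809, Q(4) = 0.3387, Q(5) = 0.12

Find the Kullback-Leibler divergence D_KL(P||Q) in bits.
1.9555 bits

D_KL(P||Q) = Σ P(x) log₂(P(x)/Q(x))

Computing term by term:
  P(1)·log₂(P(1)/Q(1)) = 0.1187·log₂(0.1187/0.3023) = -0.16009
  P(2)·log₂(P(2)/Q(2)) = 0.0099·log₂(0.0099/0.0581) = -0.02528
  P(3)·log₂(P(3)/Q(3)) = 0.0403·log₂(0.0403/0.1809) = -0.08730
  P(4)·log₂(P(4)/Q(4)) = 0.0099·log₂(0.0099/0.3387) = -0.05045
  P(5)·log₂(P(5)/Q(5)) = 0.8212·log₂(0.8212/0.12) = 2.27858

D_KL(P||Q) = -0.16009 - 0.02528 - 0.08730 - 0.05045 + 2.27858 = 1.95546 ≈ 1.9555 bits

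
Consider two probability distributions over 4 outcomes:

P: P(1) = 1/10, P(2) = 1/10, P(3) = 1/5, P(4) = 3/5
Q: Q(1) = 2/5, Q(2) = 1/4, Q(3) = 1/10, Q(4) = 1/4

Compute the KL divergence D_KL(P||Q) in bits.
0.6256 bits

D_KL(P||Q) = Σ P(x) log₂(P(x)/Q(x))

Computing term by term:
  P(1)·log₂(P(1)/Q(1)) = (1/10)·log₂((1/10)/(2/5)) = -0.20000
  P(2)·log₂(P(2)/Q(2)) = (1/10)·log₂((1/10)/(1/4)) = -0.13219
  P(3)·log₂(P(3)/Q(3)) = (1/5)·log₂((1/5)/(1/10)) = 0.20000
  P(4)·log₂(P(4)/Q(4)) = (3/5)·log₂((3/5)/(1/4)) = 0.75782

D_KL(P||Q) = -0.20000 - 0.13219 + 0.20000 + 0.75782 = 0.62563 ≈ 0.6256 bits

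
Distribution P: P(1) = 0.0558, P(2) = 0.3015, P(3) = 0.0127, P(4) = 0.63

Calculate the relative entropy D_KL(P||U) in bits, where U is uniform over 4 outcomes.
0.7462 bits

U(i) = 1/4 for all i

D_KL(P||U) = Σ P(x) log₂(P(x) / (1/4))
           = Σ P(x) log₂(P(x)) + log₂(4)
           = log₂(4) - H(P)

H(P) = -Σ P(x) log₂(P(x)):
  -P(1)·log₂(P(1)) = -(0.0558)·log₂(0.0558) = 0.23233
  -P(2)·log₂(P(2)) = -(0.3015)·log₂(0.3015) = 0.52153
  -P(3)·log₂(P(3)) = -(0.0127)·log₂(0.0127) = 0.08000
  -P(4)·log₂(P(4)) = -(0.63)·log₂(0.63) = 0.41994
H(P) = 0.23233 + 0.52153 + 0.08000 + 0.41994 = 1.25380 bits

log₂(4) = 2.00000 bits

D_KL(P||U) = 2.00000 - 1.25380 = 0.74620 ≈ 0.7462 bits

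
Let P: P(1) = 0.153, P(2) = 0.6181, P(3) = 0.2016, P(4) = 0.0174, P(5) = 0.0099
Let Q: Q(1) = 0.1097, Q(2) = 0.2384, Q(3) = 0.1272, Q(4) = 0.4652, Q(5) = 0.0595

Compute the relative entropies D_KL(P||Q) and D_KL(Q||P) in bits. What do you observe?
D_KL(P||Q) = 0.9488 bits, D_KL(Q||P) = 1.8945 bits. The two directions give different values (D_KL(Q||P) exceeds D_KL(P||Q) by 0.9457 bits): KL divergence is asymmetric.

D_KL(P||Q) = Σ P(x) log₂(P(x)/Q(x))

Computing term by term:
  P(1)·log₂(P(1)/Q(1)) = 0.153·log₂(0.153/0.1097) = 0.07344
  P(2)·log₂(P(2)/Q(2)) = 0.6181·log₂(0.6181/0.2384) = 0.84955
  P(3)·log₂(P(3)/Q(3)) = 0.2016·log₂(0.2016/0.1272) = 0.13394
  P(4)·log₂(P(4)/Q(4)) = 0.0174·log₂(0.0174/0.4652) = -0.08249
  P(5)·log₂(P(5)/Q(5)) = 0.0099·log₂(0.0099/0.0595) = -0.02562

D_KL(P||Q) = 0.07344 + 0.84955 + 0.13394 - 0.08249 - 0.02562 = 0.94882 ≈ 0.9488 bits

D_KL(Q||P) = Σ Q(x) log₂(Q(x)/P(x))

Computing term by term:
  Q(1)·log₂(Q(1)/P(1)) = 0.1097·log₂(0.1097/0.153) = -0.05265
  Q(2)·log₂(Q(2)/P(2)) = 0.2384·log₂(0.2384/0.6181) = -0.32767
  Q(3)·log₂(Q(3)/P(3)) = 0.1272·log₂(0.1272/0.2016) = -0.08451
  Q(4)·log₂(Q(4)/P(4)) = 0.4652·log₂(0.4652/0.0174) = 2.20537
  Q(5)·log₂(Q(5)/P(5)) = 0.0595·log₂(0.0595/0.0099) = 0.15395

D_KL(Q||P) = -0.05265 - 0.32767 - 0.08451 + 2.20537 + 0.15395 = 1.89449 ≈ 1.8945 bits

These are NOT equal (difference: 0.9457 bits). KL divergence is asymmetric: D_KL(P||Q) ≠ D_KL(Q||P) in general.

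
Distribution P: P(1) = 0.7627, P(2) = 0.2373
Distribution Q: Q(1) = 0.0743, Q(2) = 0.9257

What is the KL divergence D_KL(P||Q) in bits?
2.0964 bits

D_KL(P||Q) = Σ P(x) log₂(P(x)/Q(x))

Computing term by term:
  P(1)·log₂(P(1)/Q(1)) = 0.7627·log₂(0.7627/0.0743) = 2.56243
  P(2)·log₂(P(2)/Q(2)) = 0.2373·log₂(0.2373/0.9257) = -0.46602

D_KL(P||Q) = 2.56243 - 0.46602 = 2.09641 ≈ 2.0964 bits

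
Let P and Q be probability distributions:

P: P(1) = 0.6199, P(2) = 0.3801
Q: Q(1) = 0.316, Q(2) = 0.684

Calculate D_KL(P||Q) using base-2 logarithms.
0.2804 bits

D_KL(P||Q) = Σ P(x) log₂(P(x)/Q(x))

Computing term by term:
  P(1)·log₂(P(1)/Q(1)) = 0.6199·log₂(0.6199/0.316) = 0.60261
  P(2)·log₂(P(2)/Q(2)) = 0.3801·log₂(0.3801/0.684) = -0.32218

D_KL(P||Q) = 0.60261 - 0.32218 = 0.28043 ≈ 0.2804 bits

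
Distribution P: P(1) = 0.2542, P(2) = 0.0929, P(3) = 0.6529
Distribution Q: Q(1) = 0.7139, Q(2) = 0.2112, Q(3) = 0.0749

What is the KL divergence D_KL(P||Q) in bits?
1.5508 bits

D_KL(P||Q) = Σ P(x) log₂(P(x)/Q(x))

Computing term by term:
  P(1)·log₂(P(1)/Q(1)) = 0.2542·log₂(0.2542/0.7139) = -0.37870
  P(2)·log₂(P(2)/Q(2)) = 0.0929·log₂(0.0929/0.2112) = -0.11007
  P(3)·log₂(P(3)/Q(3)) = 0.6529·log₂(0.6529/0.0749) = 2.03954

D_KL(P||Q) = -0.37870 - 0.11007 + 2.03954 = 1.55077 ≈ 1.5508 bits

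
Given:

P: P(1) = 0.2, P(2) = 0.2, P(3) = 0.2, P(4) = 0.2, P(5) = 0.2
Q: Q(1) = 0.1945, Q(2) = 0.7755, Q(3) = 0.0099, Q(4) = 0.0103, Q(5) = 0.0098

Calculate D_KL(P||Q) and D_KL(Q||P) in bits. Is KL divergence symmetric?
D_KL(P||Q) = 2.2104 bits, D_KL(Q||P) = 1.3787 bits. No, KL divergence is not symmetric.

D_KL(P||Q) = Σ P(x) log₂(P(x)/Q(x))

Computing term by term:
  P(1)·log₂(P(1)/Q(1)) = 0.2·log₂(0.2/0.1945) = 0.00805
  P(2)·log₂(P(2)/Q(2)) = 0.2·log₂(0.2/0.7755) = -0.39103
  P(3)·log₂(P(3)/Q(3)) = 0.2·log₂(0.2/0.0099) = 0.86729
  P(4)·log₂(P(4)/Q(4)) = 0.2·log₂(0.2/0.0103) = 0.85586
  P(5)·log₂(P(5)/Q(5)) = 0.2·log₂(0.2/0.0098) = 0.87021

D_KL(P||Q) = 0.00805 - 0.39103 + 0.86729 + 0.85586 + 0.87021 = 2.21038 ≈ 2.2104 bits

D_KL(Q||P) = Σ Q(x) log₂(Q(x)/P(x))

Computing term by term:
  Q(1)·log₂(Q(1)/P(1)) = 0.1945·log₂(0.1945/0.2) = -0.00782
  Q(2)·log₂(Q(2)/P(2)) = 0.7755·log₂(0.7755/0.2) = 1.51620
  Q(3)·log₂(Q(3)/P(3)) = 0.0099·log₂(0.0099/0.2) = -0.04293
  Q(4)·log₂(Q(4)/P(4)) = 0.0103·log₂(0.0103/0.2) = -0.04408
  Q(5)·log₂(Q(5)/P(5)) = 0.0098·log₂(0.0098/0.2) = -0.04264

D_KL(Q||P) = -0.00782 + 1.51620 - 0.04293 - 0.04408 - 0.04264 = 1.37873 ≈ 1.3787 bits

These are NOT equal (difference: 0.8317 bits). KL divergence is asymmetric: D_KL(P||Q) ≠ D_KL(Q||P) in general.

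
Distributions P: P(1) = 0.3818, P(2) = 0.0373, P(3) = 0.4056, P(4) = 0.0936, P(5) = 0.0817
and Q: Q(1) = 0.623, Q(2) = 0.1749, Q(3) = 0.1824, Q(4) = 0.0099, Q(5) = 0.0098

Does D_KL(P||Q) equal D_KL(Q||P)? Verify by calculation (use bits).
D_KL(P||Q) = 0.6681 bits, D_KL(Q||P) = 0.5576 bits. No — D_KL(P||Q) ≠ D_KL(Q||P) for this pair.

D_KL(P||Q) = Σ P(x) log₂(P(x)/Q(x))

Computing term by term:
  P(1)·log₂(P(1)/Q(1)) = 0.3818·log₂(0.3818/0.623) = -0.26971
  P(2)·log₂(P(2)/Q(2)) = 0.0373·log₂(0.0373/0.1749) = -0.08315
  P(3)·log₂(P(3)/Q(3)) = 0.4056·log₂(0.4056/0.1824) = 0.46764
  P(4)·log₂(P(4)/Q(4)) = 0.0936·log₂(0.0936/0.0099) = 0.30336
  P(5)·log₂(P(5)/Q(5)) = 0.0817·log₂(0.0817/0.0098) = 0.24996

D_KL(P||Q) = -0.26971 - 0.08315 + 0.46764 + 0.30336 + 0.24996 = 0.66810 ≈ 0.6681 bits

D_KL(Q||P) = Σ Q(x) log₂(Q(x)/P(x))

Computing term by term:
  Q(1)·log₂(Q(1)/P(1)) = 0.623·log₂(0.623/0.3818) = 0.44010
  Q(2)·log₂(Q(2)/P(2)) = 0.1749·log₂(0.1749/0.0373) = 0.38990
  Q(3)·log₂(Q(3)/P(3)) = 0.1824·log₂(0.1824/0.4056) = -0.21030
  Q(4)·log₂(Q(4)/P(4)) = 0.0099·log₂(0.0099/0.0936) = -0.03209
  Q(5)·log₂(Q(5)/P(5)) = 0.0098·log₂(0.0098/0.0817) = -0.02998

D_KL(Q||P) = 0.44010 + 0.38990 - 0.21030 - 0.03209 - 0.02998 = 0.55763 ≈ 0.5576 bits

These are NOT equal (difference: 0.1105 bits). KL divergence is asymmetric: D_KL(P||Q) ≠ D_KL(Q||P) in general.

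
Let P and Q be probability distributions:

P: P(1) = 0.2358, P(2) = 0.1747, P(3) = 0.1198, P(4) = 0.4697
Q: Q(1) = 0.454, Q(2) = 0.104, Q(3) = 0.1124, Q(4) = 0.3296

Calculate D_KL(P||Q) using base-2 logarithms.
0.1589 bits

D_KL(P||Q) = Σ P(x) log₂(P(x)/Q(x))

Computing term by term:
  P(1)·log₂(P(1)/Q(1)) = 0.2358·log₂(0.2358/0.454) = -0.22286
  P(2)·log₂(P(2)/Q(2)) = 0.1747·log₂(0.1747/0.104) = 0.13073
  P(3)·log₂(P(3)/Q(3)) = 0.1198·log₂(0.1198/0.1124) = 0.01102
  P(4)·log₂(P(4)/Q(4)) = 0.4697·log₂(0.4697/0.3296) = 0.24003

D_KL(P||Q) = -0.22286 + 0.13073 + 0.01102 + 0.24003 = 0.15892 ≈ 0.1589 bits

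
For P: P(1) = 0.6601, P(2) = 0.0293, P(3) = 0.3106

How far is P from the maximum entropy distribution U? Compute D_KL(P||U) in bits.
0.5162 bits

U(i) = 1/3 for all i

D_KL(P||U) = Σ P(x) log₂(P(x) / (1/3))
           = Σ P(x) log₂(P(x)) + log₂(3)
           = log₂(3) - H(P)

H(P) = -Σ P(x) log₂(P(x)):
  -P(1)·log₂(P(1)) = -(0.6601)·log₂(0.6601) = 0.39556
  -P(2)·log₂(P(2)) = -(0.0293)·log₂(0.0293) = 0.14922
  -P(3)·log₂(P(3)) = -(0.3106)·log₂(0.3106) = 0.52394
H(P) = 0.39556 + 0.14922 + 0.52394 = 1.06872 bits

log₂(3) = 1.58496 bits

D_KL(P||U) = 1.58496 - 1.06872 = 0.51624 ≈ 0.5162 bits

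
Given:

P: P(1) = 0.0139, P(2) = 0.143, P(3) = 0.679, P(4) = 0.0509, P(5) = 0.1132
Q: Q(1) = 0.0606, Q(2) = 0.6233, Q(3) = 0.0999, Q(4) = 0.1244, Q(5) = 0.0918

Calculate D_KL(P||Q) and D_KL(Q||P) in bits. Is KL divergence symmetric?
D_KL(P||Q) = 1.5127 bits, D_KL(Q||P) = 1.3090 bits. No, KL divergence is not symmetric.

D_KL(P||Q) = Σ P(x) log₂(P(x)/Q(x))

Computing term by term:
  P(1)·log₂(P(1)/Q(1)) = 0.0139·log₂(0.0139/0.0606) = -0.02953
  P(2)·log₂(P(2)/Q(2)) = 0.143·log₂(0.143/0.6233) = -0.30372
  P(3)·log₂(P(3)/Q(3)) = 0.679·log₂(0.679/0.0999) = 1.87734
  P(4)·log₂(P(4)/Q(4)) = 0.0509·log₂(0.0509/0.1244) = -0.06562
  P(5)·log₂(P(5)/Q(5)) = 0.1132·log₂(0.1132/0.0918) = 0.03422

D_KL(P||Q) = -0.02953 - 0.30372 + 1.87734 - 0.06562 + 0.03422 = 1.51269 ≈ 1.5127 bits

D_KL(Q||P) = Σ Q(x) log₂(Q(x)/P(x))

Computing term by term:
  Q(1)·log₂(Q(1)/P(1)) = 0.0606·log₂(0.0606/0.0139) = 0.12873
  Q(2)·log₂(Q(2)/P(2)) = 0.6233·log₂(0.6233/0.143) = 1.32383
  Q(3)·log₂(Q(3)/P(3)) = 0.0999·log₂(0.0999/0.679) = -0.27621
  Q(4)·log₂(Q(4)/P(4)) = 0.1244·log₂(0.1244/0.0509) = 0.16038
  Q(5)·log₂(Q(5)/P(5)) = 0.0918·log₂(0.0918/0.1132) = -0.02775

D_KL(Q||P) = 0.12873 + 1.32383 - 0.27621 + 0.16038 - 0.02775 = 1.30898 ≈ 1.3090 bits

These are NOT equal (difference: 0.2037 bits). KL divergence is asymmetric: D_KL(P||Q) ≠ D_KL(Q||P) in general.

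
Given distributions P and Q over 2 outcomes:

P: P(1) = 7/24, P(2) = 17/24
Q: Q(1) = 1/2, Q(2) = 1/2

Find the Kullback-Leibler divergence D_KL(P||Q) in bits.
0.1291 bits

D_KL(P||Q) = Σ P(x) log₂(P(x)/Q(x))

Computing term by term:
  P(1)·log₂(P(1)/Q(1)) = (7/24)·log₂((7/24)/(1/2)) = -0.22680
  P(2)·log₂(P(2)/Q(2)) = (17/24)·log₂((17/24)/(1/2)) = 0.35594

D_KL(P||Q) = -0.22680 + 0.35594 = 0.12914 ≈ 0.1291 bits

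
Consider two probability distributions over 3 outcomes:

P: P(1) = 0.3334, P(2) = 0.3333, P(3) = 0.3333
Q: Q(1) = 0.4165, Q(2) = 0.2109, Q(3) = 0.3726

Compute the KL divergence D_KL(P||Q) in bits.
0.0594 bits

D_KL(P||Q) = Σ P(x) log₂(P(x)/Q(x))

Computing term by term:
  P(1)·log₂(P(1)/Q(1)) = 0.3334·log₂(0.3334/0.4165) = -0.10704
  P(2)·log₂(P(2)/Q(2)) = 0.3333·log₂(0.3333/0.2109) = 0.22007
  P(3)·log₂(P(3)/Q(3)) = 0.3333·log₂(0.3333/0.3726) = -0.05360

D_KL(P||Q) = -0.10704 + 0.22007 - 0.05360 = 0.05943 ≈ 0.0594 bits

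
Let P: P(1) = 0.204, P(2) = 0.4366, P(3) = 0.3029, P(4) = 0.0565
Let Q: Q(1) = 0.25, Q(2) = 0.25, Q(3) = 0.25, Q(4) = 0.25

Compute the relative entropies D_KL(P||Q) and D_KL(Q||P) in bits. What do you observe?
D_KL(P||Q) = 0.2540 bits, D_KL(Q||P) = 0.3394 bits. The two directions give different values (D_KL(Q||P) exceeds D_KL(P||Q) by 0.0854 bits): KL divergence is asymmetric.

D_KL(P||Q) = Σ P(x) log₂(P(x)/Q(x))

Computing term by term:
  P(1)·log₂(P(1)/Q(1)) = 0.204·log₂(0.204/0.25) = -0.05985
  P(2)·log₂(P(2)/Q(2)) = 0.4366·log₂(0.4366/0.25) = 0.35119
  P(3)·log₂(P(3)/Q(3)) = 0.3029·log₂(0.3029/0.25) = 0.08388
  P(4)·log₂(P(4)/Q(4)) = 0.0565·log₂(0.0565/0.25) = -0.12123

D_KL(P||Q) = -0.05985 + 0.35119 + 0.08388 - 0.12123 = 0.25399 ≈ 0.2540 bits

D_KL(Q||P) = Σ Q(x) log₂(Q(x)/P(x))

Computing term by term:
  Q(1)·log₂(Q(1)/P(1)) = 0.25·log₂(0.25/0.204) = 0.07334
  Q(2)·log₂(Q(2)/P(2)) = 0.25·log₂(0.25/0.4366) = -0.20110
  Q(3)·log₂(Q(3)/P(3)) = 0.25·log₂(0.25/0.3029) = -0.06923
  Q(4)·log₂(Q(4)/P(4)) = 0.25·log₂(0.25/0.0565) = 0.53640

D_KL(Q||P) = 0.07334 - 0.20110 - 0.06923 + 0.53640 = 0.33941 ≈ 0.3394 bits

These are NOT equal (difference: 0.0854 bits). KL divergence is asymmetric: D_KL(P||Q) ≠ D_KL(Q||P) in general.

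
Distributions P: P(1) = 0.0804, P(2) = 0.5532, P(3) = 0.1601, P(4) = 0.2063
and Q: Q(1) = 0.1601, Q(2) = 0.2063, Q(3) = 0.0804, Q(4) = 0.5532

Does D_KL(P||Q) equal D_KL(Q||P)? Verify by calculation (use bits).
D_KL(P||Q) = 0.5729 bits, D_KL(Q||P) = 0.5729 bits. Yes — for this pair D_KL(P||Q) = D_KL(Q||P).

D_KL(P||Q) = Σ P(x) log₂(P(x)/Q(x))

Computing term by term:
  P(1)·log₂(P(1)/Q(1)) = 0.0804·log₂(0.0804/0.1601) = -0.07989
  P(2)·log₂(P(2)/Q(2)) = 0.5532·log₂(0.5532/0.2063) = 0.78724
  P(3)·log₂(P(3)/Q(3)) = 0.1601·log₂(0.1601/0.0804) = 0.15909
  P(4)·log₂(P(4)/Q(4)) = 0.2063·log₂(0.2063/0.5532) = -0.29358

D_KL(P||Q) = -0.07989 + 0.78724 + 0.15909 - 0.29358 = 0.57286 ≈ 0.5729 bits

D_KL(Q||P) = Σ Q(x) log₂(Q(x)/P(x))

Computing term by term:
  Q(1)·log₂(Q(1)/P(1)) = 0.1601·log₂(0.1601/0.0804) = 0.15909
  Q(2)·log₂(Q(2)/P(2)) = 0.2063·log₂(0.2063/0.5532) = -0.29358
  Q(3)·log₂(Q(3)/P(3)) = 0.0804·log₂(0.0804/0.1601) = -0.07989
  Q(4)·log₂(Q(4)/P(4)) = 0.5532·log₂(0.5532/0.2063) = 0.78724

D_KL(Q||P) = 0.15909 - 0.29358 - 0.07989 + 0.78724 = 0.57286 ≈ 0.5729 bits

These ARE equal here. Q is P with outcomes relabeled (Q(1) = P(3), Q(2) = P(4), Q(3) = P(1), Q(4) = P(2)) by a relabeling that is its own inverse, so the two sums contain exactly the same terms in a different order. This is a special case — KL divergence is not symmetric in general: D_KL(P||Q) ≠ D_KL(Q||P) for most P, Q.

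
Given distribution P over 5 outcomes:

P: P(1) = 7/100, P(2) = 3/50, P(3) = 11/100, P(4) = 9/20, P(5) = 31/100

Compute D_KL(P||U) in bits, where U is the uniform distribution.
0.4174 bits

U(i) = 1/5 for all i

D_KL(P||U) = Σ P(x) log₂(P(x) / (1/5))
           = Σ P(x) log₂(P(x)) + log₂(5)
           = log₂(5) - H(P)

H(P) = -Σ P(x) log₂(P(x)):
  -P(1)·log₂(P(1)) = -(7/100)·log₂(7/100) = 0.26856
  -P(2)·log₂(P(2)) = -(3/50)·log₂(3/50) = 0.24353
  -P(3)·log₂(P(3)) = -(11/100)·log₂(11/100) = 0.35029
  -P(4)·log₂(P(4)) = -(9/20)·log₂(9/20) = 0.51840
  -P(5)·log₂(P(5)) = -(31/100)·log₂(31/100) = 0.52379
H(P) = 0.26856 + 0.24353 + 0.35029 + 0.51840 + 0.52379 = 1.90457 bits

log₂(5) = 2.32193 bits

D_KL(P||U) = 2.32193 - 1.90457 = 0.41736 ≈ 0.4174 bits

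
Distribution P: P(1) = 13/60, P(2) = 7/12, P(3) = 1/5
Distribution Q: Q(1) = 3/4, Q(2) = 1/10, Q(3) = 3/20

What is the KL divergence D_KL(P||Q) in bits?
1.1791 bits

D_KL(P||Q) = Σ P(x) log₂(P(x)/Q(x))

Computing term by term:
  P(1)·log₂(P(1)/Q(1)) = (13/60)·log₂((13/60)/(3/4)) = -0.38814
  P(2)·log₂(P(2)/Q(2)) = (7/12)·log₂((7/12)/(1/10)) = 1.48419
  P(3)·log₂(P(3)/Q(3)) = (1/5)·log₂((1/5)/(3/20)) = 0.08301

D_KL(P||Q) = -0.38814 + 1.48419 + 0.08301 = 1.17906 ≈ 1.1791 bits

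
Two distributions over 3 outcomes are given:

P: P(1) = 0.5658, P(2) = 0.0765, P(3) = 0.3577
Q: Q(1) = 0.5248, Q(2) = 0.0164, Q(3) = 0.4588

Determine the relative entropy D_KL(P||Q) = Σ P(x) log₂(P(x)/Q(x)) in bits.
0.1029 bits

D_KL(P||Q) = Σ P(x) log₂(P(x)/Q(x))

Computing term by term:
  P(1)·log₂(P(1)/Q(1)) = 0.5658·log₂(0.5658/0.5248) = 0.06140
  P(2)·log₂(P(2)/Q(2)) = 0.0765·log₂(0.0765/0.0164) = 0.16996
  P(3)·log₂(P(3)/Q(3)) = 0.3577·log₂(0.3577/0.4588) = -0.12846

D_KL(P||Q) = 0.06140 + 0.16996 - 0.12846 = 0.10290 ≈ 0.1029 bits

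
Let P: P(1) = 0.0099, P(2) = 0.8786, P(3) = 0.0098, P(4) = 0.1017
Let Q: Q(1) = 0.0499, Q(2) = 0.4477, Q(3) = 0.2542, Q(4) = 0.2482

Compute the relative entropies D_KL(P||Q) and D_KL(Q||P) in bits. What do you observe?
D_KL(P||Q) = 0.6546 bits, D_KL(Q||P) = 1.1944 bits. The two directions give different values (D_KL(Q||P) exceeds D_KL(P||Q) by 0.5398 bits): KL divergence is asymmetric.

D_KL(P||Q) = Σ P(x) log₂(P(x)/Q(x))

Computing term by term:
  P(1)·log₂(P(1)/Q(1)) = 0.0099·log₂(0.0099/0.0499) = -0.02310
  P(2)·log₂(P(2)/Q(2)) = 0.8786·log₂(0.8786/0.4477) = 0.85459
  P(3)·log₂(P(3)/Q(3)) = 0.0098·log₂(0.0098/0.2542) = -0.04603
  P(4)·log₂(P(4)/Q(4)) = 0.1017·log₂(0.1017/0.2482) = -0.13091

D_KL(P||Q) = -0.02310 + 0.85459 - 0.04603 - 0.13091 = 0.65455 ≈ 0.6546 bits

D_KL(Q||P) = Σ Q(x) log₂(Q(x)/P(x))

Computing term by term:
  Q(1)·log₂(Q(1)/P(1)) = 0.0499·log₂(0.0499/0.0099) = 0.11644
  Q(2)·log₂(Q(2)/P(2)) = 0.4477·log₂(0.4477/0.8786) = -0.43547
  Q(3)·log₂(Q(3)/P(3)) = 0.2542·log₂(0.2542/0.0098) = 1.19399
  Q(4)·log₂(Q(4)/P(4)) = 0.2482·log₂(0.2482/0.1017) = 0.31948

D_KL(Q||P) = 0.11644 - 0.43547 + 1.19399 + 0.31948 = 1.19444 ≈ 1.1944 bits

These are NOT equal (difference: 0.5398 bits). KL divergence is asymmetric: D_KL(P||Q) ≠ D_KL(Q||P) in general.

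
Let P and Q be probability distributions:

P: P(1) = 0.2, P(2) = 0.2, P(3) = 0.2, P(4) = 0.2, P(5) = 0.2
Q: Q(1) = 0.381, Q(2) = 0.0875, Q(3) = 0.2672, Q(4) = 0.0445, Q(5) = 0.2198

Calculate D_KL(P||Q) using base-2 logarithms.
0.3754 bits

D_KL(P||Q) = Σ P(x) log₂(P(x)/Q(x))

Computing term by term:
  P(1)·log₂(P(1)/Q(1)) = 0.2·log₂(0.2/0.381) = -0.18596
  P(2)·log₂(P(2)/Q(2)) = 0.2·log₂(0.2/0.0875) = 0.23853
  P(3)·log₂(P(3)/Q(3)) = 0.2·log₂(0.2/0.2672) = -0.08358
  P(4)·log₂(P(4)/Q(4)) = 0.2·log₂(0.2/0.0445) = 0.43362
  P(5)·log₂(P(5)/Q(5)) = 0.2·log₂(0.2/0.2198) = -0.02724

D_KL(P||Q) = -0.18596 + 0.23853 - 0.08358 + 0.43362 - 0.02724 = 0.37537 ≈ 0.3754 bits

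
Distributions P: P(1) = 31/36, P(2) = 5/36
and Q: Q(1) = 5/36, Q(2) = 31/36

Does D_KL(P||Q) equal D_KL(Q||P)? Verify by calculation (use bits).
D_KL(P||Q) = 1.9011 bits, D_KL(Q||P) = 1.9011 bits. Yes — for this pair D_KL(P||Q) = D_KL(Q||P).

D_KL(P||Q) = Σ P(x) log₂(P(x)/Q(x))

Computing term by term:
  P(1)·log₂(P(1)/Q(1)) = (31/36)·log₂((31/36)/(5/36)) = 2.26668
  P(2)·log₂(P(2)/Q(2)) = (5/36)·log₂((5/36)/(31/36)) = -0.36559

D_KL(P||Q) = 2.26668 - 0.36559 = 1.90109 ≈ 1.9011 bits

D_KL(Q||P) = Σ Q(x) log₂(Q(x)/P(x))

Computing term by term:
  Q(1)·log₂(Q(1)/P(1)) = (5/36)·log₂((5/36)/(31/36)) = -0.36559
  Q(2)·log₂(Q(2)/P(2)) = (31/36)·log₂((31/36)/(5/36)) = 2.26668

D_KL(Q||P) = -0.36559 + 2.26668 = 1.90109 ≈ 1.9011 bits

These ARE equal here. Q is P with outcomes relabeled (Q(1) = P(2), Q(2) = P(1)) by a relabeling that is its own inverse, so the two sums contain exactly the same terms in a different order. This is a special case — KL divergence is not symmetric in general: D_KL(P||Q) ≠ D_KL(Q||P) for most P, Q.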